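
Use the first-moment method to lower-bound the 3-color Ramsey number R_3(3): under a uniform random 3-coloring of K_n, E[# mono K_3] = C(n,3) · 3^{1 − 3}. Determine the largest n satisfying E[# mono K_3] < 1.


We need C(n, 3) · 3^{1 − 3} < 1, i.e. C(n, 3) < 3^{3 − 1} = 9.
Check values of n near the boundary:
  n = 3: C(3, 3) = 1; 1 < 9? YES
  n = 4: C(4, 3) = 4; 4 < 9? YES
  n = 5: C(5, 3) = 10; 10 < 9? NO
  n = 6: C(6, 3) = 20; 20 < 9? NO
  n = 7: C(7, 3) = 35; 35 < 9? NO
The largest n with C(n, 3) < 9 is n = 4 (where E[X] = 4/9 ≈ 0.444444). Hence R_3(3) > 4, i.e. R_3(3) ≥ 5.

Largest n = 4; hence R_3(3) > 4.


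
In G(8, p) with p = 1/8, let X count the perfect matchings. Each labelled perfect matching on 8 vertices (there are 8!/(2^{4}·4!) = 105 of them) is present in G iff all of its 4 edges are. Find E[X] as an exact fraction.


K_8 has 8!/(2^{4}·4!) = 105 labelled perfect matchings.
For each such perfect matching H, let X_H = 1 if all 4 edges of H are present in G. Then P[X_H = 1] = p^{4} = (1/8)^{4} = 1/4096.
By linearity of expectation: E[X] = Σ_H E[X_H] = 105 · p^{4} = 105 · 1/4096 = 105/4096.
Numerically: E[X] ≈ 0.0256.

E[X] = 105 · (1/8)^{4} = 105/4096 ≈ 0.0256.


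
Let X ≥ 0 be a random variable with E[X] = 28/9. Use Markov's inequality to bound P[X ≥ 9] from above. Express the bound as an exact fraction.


μ = E[X] = 28/9, a = 9.
Markov: P[X ≥ 9] ≤ μ/a = (28/9)/9 = 28/81.
Numerically: ≈ 0.346.
(Since a = 9 > μ = 3.111, the bound 28/81 is < 1 and informative.)

P[X ≥ 9] ≤ 28/81 ≈ 0.346.


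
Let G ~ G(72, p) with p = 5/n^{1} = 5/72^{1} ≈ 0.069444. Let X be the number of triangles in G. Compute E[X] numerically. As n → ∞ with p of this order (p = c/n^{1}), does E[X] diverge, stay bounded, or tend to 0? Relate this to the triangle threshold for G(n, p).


Number of potential triangles: C(72, 3) = 59640.
Each occurs with probability p³ ≈ (0.069444)³ ≈ 3.3489798e-04.
By linearity: E[X] = C(72, 3)·p³ ≈ 59640 · 3.3489798e-04 ≈ 19.97332.
Here α = 1, so p = 5/n is exactly at the triangle threshold p ~ 1/n. Asymptotically E[X] → c³/6 = 5³/6 = 125/6 ≈ 20.83333, a bounded constant. In this regime the triangle count is asymptotically Poisson(c³/6).

E[X] ≈ 19.97332; in regime p = Θ(1/n^{1}) E[X] stays bounded (at the triangle threshold p ~ 1/n).


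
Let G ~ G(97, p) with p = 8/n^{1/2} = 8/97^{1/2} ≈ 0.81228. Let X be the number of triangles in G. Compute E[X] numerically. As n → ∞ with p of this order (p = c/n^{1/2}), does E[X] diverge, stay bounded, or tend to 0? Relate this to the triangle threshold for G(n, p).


Number of potential triangles: C(97, 3) = 147440.
Each occurs with probability p³ ≈ (0.81228)³ ≈ 5.3593530e-01.
By linearity: E[X] = C(97, 3)·p³ ≈ 147440 · 5.3593530e-01 ≈ 79018.29996.
Since α = 1/2 < 1, p = c/n^{1/2} ≫ 1/n is above the triangle threshold p ~ 1/n. Asymptotically E[X] ~ (c³/6)·n^{3(1−α)} = (8³/6)·n^{1.5} → ∞; triangles are abundant w.h.p.

E[X] ≈ 79018.29996; in regime p = Θ(1/n^{1/2}) E[X] diverges (above the triangle threshold p ~ 1/n).


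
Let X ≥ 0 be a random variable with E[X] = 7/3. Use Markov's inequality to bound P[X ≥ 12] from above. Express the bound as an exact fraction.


μ = E[X] = 7/3, a = 12.
Markov: P[X ≥ 12] ≤ μ/a = (7/3)/12 = 7/36.
Numerically: ≈ 0.194.
(Since a = 12 > μ = 2.333, the bound 7/36 is < 1 and informative.)

P[X ≥ 12] ≤ 7/36 ≈ 0.194.


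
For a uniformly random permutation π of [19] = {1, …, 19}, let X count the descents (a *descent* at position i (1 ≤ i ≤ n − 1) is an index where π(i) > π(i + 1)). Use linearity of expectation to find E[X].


Write X = Σ X_I over i = 1, …, 18, with X_I the indicator of one descent.
There are 18 indicators.
For each fixed i, the pair (π(i), π(i+1)) is a uniformly random ordered pair of distinct values from {1, …, 19}; by symmetry P[π(i) > π(i+1)] = 1/2.
By linearity: E[X] = 18 · (1/2) = (19 − 1) · (1/2) = 9 ≈ 9.000.

E[X] = 9 = 9.000.


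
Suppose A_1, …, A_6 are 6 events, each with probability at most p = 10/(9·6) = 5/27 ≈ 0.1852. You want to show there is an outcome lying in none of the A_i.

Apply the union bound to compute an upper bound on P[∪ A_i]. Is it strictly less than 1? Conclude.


Union bound: P[∪_{i=1}^{6} A_i] ≤ Σ_i P[A_i] ≤ 6·p = 6·(5/27) = 10/9.
Numerically: 10/9 ≈ 1.1111.
Is 10/9 < 1? NO.
Since the bound 10/9 is ≥ 1, the union bound is uninformative here; it does NOT by itself certify existence.

6·p = 10/9 ≈ 1.1111; existence NOT certified by the union bound.


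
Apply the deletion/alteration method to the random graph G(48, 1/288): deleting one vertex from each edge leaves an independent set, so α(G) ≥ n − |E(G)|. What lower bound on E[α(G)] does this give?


E[|E(G)|] = C(48, 2)·p = 1128 · (1/288) = 47/12.
E[α(G)] ≥ n − E[|E(G)|] = 48 − 47/12 = 529/12.
Numerically: ≈ 44.0833.
(This is only a lower bound; the true E[α(G)] may be larger.)

E[α(G)] ≥ 529/12 ≈ 44.0833.


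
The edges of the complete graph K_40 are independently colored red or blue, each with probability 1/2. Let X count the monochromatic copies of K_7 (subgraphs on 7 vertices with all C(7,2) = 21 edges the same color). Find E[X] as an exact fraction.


Let X = Σ_S X_S over the C(40, 7) = 18643560 subsets S of size 7, where X_S = 1 if the K_7 on S is monochromatic.
For a fixed S, the K_7 on S has C(7, 2) = 21 edges. P[all 21 edges red] = (1/2)^21, and likewise for blue, so P[monochromatic] = 2·(1/2)^21 = 2^{1 − 21} = 1/1048576.
By linearity of expectation: E[X] = C(40, 7) · 2^{1 − 21} = 18643560 · 1/1048576 = 2330445/131072.
Numerically: E[X] ≈ 17.77988.

E[X] = C(40,7)·2^(1−C(7,2)) = 2330445/131072 ≈ 17.77988.


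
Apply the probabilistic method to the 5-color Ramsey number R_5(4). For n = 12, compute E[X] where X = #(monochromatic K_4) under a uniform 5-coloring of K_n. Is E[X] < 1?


E[X] = C(12, 4) · 5^{1 − 6} = 495 · 5^{−5} = 495/3125.
As a reduced fraction: E[X] = 99/625 ≈ 0.1584.
Is E[X] < 1? YES.
Since E[X] < 1, there exists a 5-coloring of K_{12} with no monochromatic K_4; hence R_5(4) > 12.

E[X] = 99/625 ≈ 0.1584; E[X] < 1, so R_5(4) > 12.


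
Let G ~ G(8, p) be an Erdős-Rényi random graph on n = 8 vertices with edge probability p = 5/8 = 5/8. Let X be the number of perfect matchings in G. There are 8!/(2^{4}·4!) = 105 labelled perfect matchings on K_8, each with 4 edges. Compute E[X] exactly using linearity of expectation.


K_8 has 8!/(2^{4}·4!) = 105 labelled perfect matchings.
For each such perfect matching H, let X_H = 1 if all 4 edges of H are present in G. Then P[X_H = 1] = p^{4} = (5/8)^{4} = 625/4096.
By linearity of expectation: E[X] = Σ_H E[X_H] = 105 · p^{4} = 105 · 625/4096 = 65625/4096.
Numerically: E[X] ≈ 16.022.

E[X] = 105 · (5/8)^{4} = 65625/4096 ≈ 16.022.


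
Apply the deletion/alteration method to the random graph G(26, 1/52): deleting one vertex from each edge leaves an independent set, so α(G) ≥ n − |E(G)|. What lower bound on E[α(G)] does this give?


E[|E(G)|] = C(26, 2)·p = 325 · (1/52) = 25/4.
E[α(G)] ≥ n − E[|E(G)|] = 26 − 25/4 = 79/4.
Numerically: ≈ 19.750000.
(This is only a lower bound; the true E[α(G)] may be larger.)

E[α(G)] ≥ 79/4 ≈ 19.750000.


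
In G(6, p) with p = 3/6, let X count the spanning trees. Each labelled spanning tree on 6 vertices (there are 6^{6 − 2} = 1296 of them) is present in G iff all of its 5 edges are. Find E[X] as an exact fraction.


K_6 has 6^{6 − 2} = 1296 labelled spanning trees.
For each such spanning tree H, let X_H = 1 if all 5 edges of H are present in G. Then P[X_H = 1] = p^{5} = (1/2)^{5} = 1/32.
By linearity: E[X] = Σ_H E[X_H] = 1296 · p^{5} = 1296 · 1/32 = 81/2.
Numerically: E[X] ≈ 40.5.

E[X] = 1296 · (1/2)^{5} = 81/2 ≈ 40.5.


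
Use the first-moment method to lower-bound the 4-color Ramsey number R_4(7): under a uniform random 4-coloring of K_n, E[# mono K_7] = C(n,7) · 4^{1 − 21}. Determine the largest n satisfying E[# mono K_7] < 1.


We need C(n, 7) · 4^{1 − 21} < 1, i.e. C(n, 7) < 4^{21 − 1} = 1099511627776.
Check values of n near the boundary:
  n = 177: C(177, 7) = 957664425960; 957664425960 < 1099511627776? YES
  n = 178: C(178, 7) = 996867063280; 996867063280 < 1099511627776? YES
  n = 179: C(179, 7) = 1037437234460; 1037437234460 < 1099511627776? YES
  n = 180: C(180, 7) = 1079414463600; 1079414463600 < 1099511627776? YES
  n = 181: C(181, 7) = 1122839183400; 1122839183400 < 1099511627776? NO
  n = 182: C(182, 7) = 1167752750736; 1167752750736 < 1099511627776? NO
The largest n with C(n, 7) < 1099511627776 is n = 180 (where E[X] = 67463403975/68719476736 ≈ 0.98172). Hence R_4(7) > 180, i.e. R_4(7) ≥ 181.

Largest n = 180; hence R_4(7) > 180.


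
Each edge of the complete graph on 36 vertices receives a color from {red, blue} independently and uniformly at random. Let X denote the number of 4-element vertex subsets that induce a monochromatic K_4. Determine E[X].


Let X = Σ_S X_S over the C(36, 4) = 58905 subsets S of size 4, where X_S = 1 if the K_4 on S is monochromatic.
For a fixed S, the K_4 on S has C(4, 2) = 6 edges. P[all 6 edges red] = (1/2)^6, and likewise for blue, so P[monochromatic] = 2·(1/2)^6 = 2^{1 − 6} = 1/32.
Summing: E[X] = C(36, 4) · 2^{1 − 6} = 58905 · 1/32 = 58905/32.
Numerically: E[X] ≈ 1840.78125.

E[X] = C(36,4)·2^(1−C(4,2)) = 58905/32 ≈ 1840.78125.


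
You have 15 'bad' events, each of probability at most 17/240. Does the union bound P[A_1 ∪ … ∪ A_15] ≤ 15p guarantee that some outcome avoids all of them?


Union bound: P[∪_{i=1}^{15} A_i] ≤ Σ_i P[A_i] ≤ 15·p = 15·(17/240) = 17/16.
Numerically: 17/16 ≈ 1.062.
Is 17/16 < 1? NO.
Since the bound 17/16 is ≥ 1, the union bound is uninformative here; it does NOT by itself certify existence.

15·p = 17/16 ≈ 1.062; existence NOT certified by the union bound.


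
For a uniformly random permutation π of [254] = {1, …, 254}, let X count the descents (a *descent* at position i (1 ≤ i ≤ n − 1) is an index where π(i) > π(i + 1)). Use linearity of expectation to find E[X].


Write X = Σ X_I over i = 1, …, 253, with X_I the indicator of one descent.
There are 253 indicators.
For each fixed i, the pair (π(i), π(i+1)) is a uniformly random ordered pair of distinct values from {1, …, 254}; by symmetry P[π(i) > π(i+1)] = 1/2.
By linearity: E[X] = 253 · (1/2) = (254 − 1) · (1/2) = 253/2 ≈ 126.50000.

E[X] = 253/2 = 126.50000.


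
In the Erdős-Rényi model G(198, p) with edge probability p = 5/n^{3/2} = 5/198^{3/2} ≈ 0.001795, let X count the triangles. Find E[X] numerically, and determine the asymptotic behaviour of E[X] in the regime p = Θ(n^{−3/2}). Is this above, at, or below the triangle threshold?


Number of potential triangles: C(198, 3) = 1274196.
Each occurs with probability p³ ≈ (0.001795)³ ≈ 5.779851e-09.
By linearity: E[X] = C(198, 3)·p³ ≈ 1274196 · 5.779851e-09 ≈ 0.0074.
Since α = 3/2 > 1, p = c/n^{3/2} = o(1/n) is below the triangle threshold p ~ 1/n. Asymptotically E[X] ~ (c³/6)·n^{3(1−α)} = (5³/6)·n^{-1.5} → 0, so by Markov's inequality G has no triangles w.h.p.

E[X] ≈ 0.0074; in regime p = Θ(1/n^{3/2}) E[X] tends to 0 (below the triangle threshold p ~ 1/n).


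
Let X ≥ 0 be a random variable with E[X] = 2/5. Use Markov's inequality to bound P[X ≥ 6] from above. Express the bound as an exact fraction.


μ = E[X] = 2/5, a = 6.
Markov: P[X ≥ 6] ≤ μ/a = (2/5)/6 = 1/15.
Numerically: ≈ 0.066667.
(Since a = 6 > μ = 0.400000, the bound 1/15 is < 1 and informative.)

P[X ≥ 6] ≤ 1/15 ≈ 0.066667.


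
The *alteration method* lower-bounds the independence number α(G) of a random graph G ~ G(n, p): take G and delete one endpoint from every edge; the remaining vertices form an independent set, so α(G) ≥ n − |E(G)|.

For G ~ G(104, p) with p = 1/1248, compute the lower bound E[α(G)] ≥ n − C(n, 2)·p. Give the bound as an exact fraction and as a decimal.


E[|E(G)|] = C(104, 2)·p = 5356 · (1/1248) = 103/24.
E[α(G)] ≥ n − E[|E(G)|] = 104 − 103/24 = 2393/24.
Numerically: ≈ 99.708.
(This is only a lower bound; the true E[α(G)] may be larger.)

E[α(G)] ≥ 2393/24 ≈ 99.708.


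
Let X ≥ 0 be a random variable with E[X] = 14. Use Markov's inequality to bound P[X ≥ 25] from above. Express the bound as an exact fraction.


μ = E[X] = 14, a = 25.
Markov: P[X ≥ 25] ≤ μ/a = (14)/25 = 14/25.
Numerically: ≈ 0.56000.
(Since a = 25 > μ = 14.00000, the bound 14/25 is < 1 and informative.)

P[X ≥ 25] ≤ 14/25 ≈ 0.56000.


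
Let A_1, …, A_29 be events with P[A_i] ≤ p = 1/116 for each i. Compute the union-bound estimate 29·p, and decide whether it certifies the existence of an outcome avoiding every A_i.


Union bound: P[∪_{i=1}^{29} A_i] ≤ Σ_i P[A_i] ≤ 29·p = 29·(1/116) = 1/4.
Numerically: 1/4 ≈ 0.250000.
Is 1/4 < 1? YES.
Since P[∪ A_i] ≤ 1/4 < 1, the complement has P[∩ A_i^c] ≥ 1 − 1/4 = 3/4 > 0, so some outcome avoids every A_i.

29·p = 1/4 ≈ 0.250000; existence CERTIFIED by the union bound.


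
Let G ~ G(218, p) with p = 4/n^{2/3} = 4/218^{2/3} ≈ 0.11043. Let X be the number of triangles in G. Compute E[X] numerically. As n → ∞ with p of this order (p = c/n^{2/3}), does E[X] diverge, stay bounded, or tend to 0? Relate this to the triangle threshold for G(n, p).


Number of potential triangles: C(218, 3) = 1703016.
Each occurs with probability p³ ≈ (0.11043)³ ≈ 1.34668799e-03.
By linearity: E[X] = C(218, 3)·p³ ≈ 1703016 · 1.34668799e-03 ≈ 2293.431193.
Since α = 2/3 < 1, p = c/n^{2/3} ≫ 1/n is above the triangle threshold p ~ 1/n. Asymptotically E[X] ~ (c³/6)·n^{3(1−α)} = (4³/6)·n^{1} → ∞; triangles are abundant w.h.p.

E[X] ≈ 2293.431193; in regime p = Θ(1/n^{2/3}) E[X] diverges (above the triangle threshold p ~ 1/n).


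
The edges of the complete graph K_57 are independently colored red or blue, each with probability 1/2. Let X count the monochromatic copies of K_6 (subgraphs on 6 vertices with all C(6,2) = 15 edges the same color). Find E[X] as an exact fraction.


Let X = Σ_S X_S over the C(57, 6) = 36288252 subsets S of size 6, where X_S = 1 if the K_6 on S is monochromatic.
For a fixed S, the K_6 on S has C(6, 2) = 15 edges. P[all 15 edges red] = (1/2)^15, and likewise for blue, so P[monochromatic] = 2·(1/2)^15 = 2^{1 − 15} = 1/16384.
By linearity of expectation: E[X] = C(57, 6) · 2^{1 − 15} = 36288252 · 1/16384 = 9072063/4096.
Numerically: E[X] ≈ 2214.859131.

E[X] = C(57,6)·2^(1−C(6,2)) = 9072063/4096 ≈ 2214.859131.


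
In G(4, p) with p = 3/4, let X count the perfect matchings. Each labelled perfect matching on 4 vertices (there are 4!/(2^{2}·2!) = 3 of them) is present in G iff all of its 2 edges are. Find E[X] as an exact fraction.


K_4 has 4!/(2^{2}·2!) = 3 labelled perfect matchings.
For each such perfect matching H, let X_H = 1 if all 2 edges of H are present in G. Then P[X_H = 1] = p^{2} = (3/4)^{2} = 9/16.
By linearity: E[X] = Σ_H E[X_H] = 3 · p^{2} = 3 · 9/16 = 27/16.
Numerically: E[X] ≈ 1.6875.

E[X] = 3 · (3/4)^{2} = 27/16 ≈ 1.6875.


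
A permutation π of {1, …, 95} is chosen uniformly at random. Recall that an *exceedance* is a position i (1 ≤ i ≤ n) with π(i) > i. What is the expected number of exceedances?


Write X = Σ_{i=1}^{95} X_i, where X_i = 1_{π(i) > i}.
For each fixed i, π(i) is uniform over {1, …, 95} (marginal of a uniform permutation), so P[π(i) > i] = (n − i)/n. Summing: Σ_{i=1}^{95} (n − i)/n = (0 + 1 + … + 94)/95 = 95(95 − 1)/(2·95) = (95 − 1)/2.
Hence E[X] = Σ_{i=1}^{95} (95 − i)/95 = 47 ≈ 47.0000.

E[X] = 47 = 47.0000.


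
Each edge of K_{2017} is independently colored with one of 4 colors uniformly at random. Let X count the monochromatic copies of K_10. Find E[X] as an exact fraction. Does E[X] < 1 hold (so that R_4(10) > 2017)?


E[X] = C(2017, 10) · 4^{1 − 45} = 300324964434452596180990448 · 4^{−44} = 300324964434452596180990448/309485009821345068724781056.
As a reduced fraction: E[X] = 18770310277153287261311903/19342813113834066795298816 ≈ 0.9704.
Is E[X] < 1? YES.
Since E[X] < 1, there exists a 4-coloring of K_{2017} with no monochromatic K_10; hence R_4(10) > 2017.

E[X] = 18770310277153287261311903/19342813113834066795298816 ≈ 0.9704; E[X] < 1, so R_4(10) > 2017.


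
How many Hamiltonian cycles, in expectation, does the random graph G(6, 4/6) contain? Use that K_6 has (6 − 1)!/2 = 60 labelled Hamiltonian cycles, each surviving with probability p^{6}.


K_6 has (6 − 1)!/2 = 60 labelled Hamiltonian cycles.
For each such Hamiltonian cycle H, let X_H = 1 if all 6 edges of H are present in G. Then P[X_H = 1] = p^{6} = (2/3)^{6} = 64/729.
By linearity of expectation: E[X] = Σ_H E[X_H] = 60 · p^{6} = 60 · 64/729 = 1280/243.
Numerically: E[X] ≈ 5.2675.

E[X] = 60 · (2/3)^{6} = 1280/243 ≈ 5.2675.


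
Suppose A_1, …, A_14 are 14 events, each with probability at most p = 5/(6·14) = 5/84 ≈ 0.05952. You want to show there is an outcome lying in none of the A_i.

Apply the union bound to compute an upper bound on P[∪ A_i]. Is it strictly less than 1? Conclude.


Union bound: P[∪_{i=1}^{14} A_i] ≤ Σ_i P[A_i] ≤ 14·p = 14·(5/84) = 5/6.
Numerically: 5/6 ≈ 0.83333.
Is 5/6 < 1? YES.
Since P[∪ A_i] ≤ 5/6 < 1, the complement has P[∩ A_i^c] ≥ 1 − 5/6 = 1/6 > 0, so some outcome avoids every A_i.

14·p = 5/6 ≈ 0.83333; existence CERTIFIED by the union bound.


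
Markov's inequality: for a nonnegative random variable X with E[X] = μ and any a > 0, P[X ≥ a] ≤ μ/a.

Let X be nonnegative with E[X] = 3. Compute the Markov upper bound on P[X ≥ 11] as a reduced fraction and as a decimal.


μ = E[X] = 3, a = 11.
Markov: P[X ≥ 11] ≤ μ/a = (3)/11 = 3/11.
Numerically: ≈ 0.2727.
(Since a = 11 > μ = 3.0000, the bound 3/11 is < 1 and informative.)

P[X ≥ 11] ≤ 3/11 ≈ 0.2727.


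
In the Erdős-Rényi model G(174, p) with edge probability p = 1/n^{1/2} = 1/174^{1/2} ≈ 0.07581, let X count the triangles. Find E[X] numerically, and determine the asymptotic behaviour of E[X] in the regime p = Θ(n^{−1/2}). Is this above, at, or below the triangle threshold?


Number of potential triangles: C(174, 3) = 862924.
Each occurs with probability p³ ≈ (0.07581)³ ≈ 4.356885e-04.
By linearity: E[X] = C(174, 3)·p³ ≈ 862924 · 4.356885e-04 ≈ 375.9661.
Since α = 1/2 < 1, p = c/n^{1/2} ≫ 1/n is above the triangle threshold p ~ 1/n. Asymptotically E[X] ~ (c³/6)·n^{3(1−α)} = (1³/6)·n^{1.5} → ∞; triangles are abundant w.h.p.

E[X] ≈ 375.9661; in regime p = Θ(1/n^{1/2}) E[X] diverges (above the triangle threshold p ~ 1/n).


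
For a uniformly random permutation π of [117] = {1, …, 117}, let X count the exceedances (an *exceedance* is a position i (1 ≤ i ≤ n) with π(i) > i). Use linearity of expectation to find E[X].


Write X = Σ_{i=1}^{117} X_i, where X_i = 1_{π(i) > i}.
For each fixed i, π(i) is uniform over {1, …, 117} (marginal of a uniform permutation), so P[π(i) > i] = (n − i)/n. Summing: Σ_{i=1}^{117} (n − i)/n = (0 + 1 + … + 116)/117 = 117(117 − 1)/(2·117) = (117 − 1)/2.
Hence E[X] = Σ_{i=1}^{117} (117 − i)/117 = 58 ≈ 58.00000.

E[X] = 58 = 58.00000.


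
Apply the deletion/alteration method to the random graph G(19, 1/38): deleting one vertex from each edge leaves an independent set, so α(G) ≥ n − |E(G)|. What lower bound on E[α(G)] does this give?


E[|E(G)|] = C(19, 2)·p = 171 · (1/38) = 9/2.
E[α(G)] ≥ n − E[|E(G)|] = 19 − 9/2 = 29/2.
Numerically: ≈ 14.500.
(This is only a lower bound; the true E[α(G)] may be larger.)

E[α(G)] ≥ 29/2 ≈ 14.500.


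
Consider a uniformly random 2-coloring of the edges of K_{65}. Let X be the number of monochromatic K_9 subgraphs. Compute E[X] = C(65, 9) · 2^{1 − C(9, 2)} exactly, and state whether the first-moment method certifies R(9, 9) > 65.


E[X] = C(65, 9) · 2^{1 − 36} = 31966749880 · 2^{−35} = 31966749880/34359738368.
As a reduced fraction: E[X] = 3995843735/4294967296 ≈ 0.930355.
Is E[X] < 1? YES.
Since E[X] < 1, there exists a 2-coloring of K_{65} with no monochromatic K_9; hence R(9, 9) > 65.

E[X] = 3995843735/4294967296 ≈ 0.930355; E[X] < 1, so R(9, 9) > 65.


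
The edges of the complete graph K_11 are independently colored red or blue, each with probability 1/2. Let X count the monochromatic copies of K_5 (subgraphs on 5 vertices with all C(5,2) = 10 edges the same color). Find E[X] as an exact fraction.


Let X = Σ_S X_S over the C(11, 5) = 462 subsets S of size 5, where X_S = 1 if the K_5 on S is monochromatic.
For a fixed S, the K_5 on S has C(5, 2) = 10 edges. P[all 10 edges red] = (1/2)^10, and likewise for blue, so P[monochromatic] = 2·(1/2)^10 = 2^{1 − 10} = 1/512.
Summing: E[X] = C(11, 5) · 2^{1 − 10} = 462 · 1/512 = 231/256.
Numerically: E[X] ≈ 0.902.

E[X] = C(11,5)·2^(1−C(5,2)) = 231/256 ≈ 0.902.


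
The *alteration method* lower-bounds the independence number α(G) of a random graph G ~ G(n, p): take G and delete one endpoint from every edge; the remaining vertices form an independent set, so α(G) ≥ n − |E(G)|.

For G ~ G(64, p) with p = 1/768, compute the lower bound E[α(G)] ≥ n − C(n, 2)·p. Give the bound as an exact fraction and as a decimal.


E[|E(G)|] = C(64, 2)·p = 2016 · (1/768) = 21/8.
E[α(G)] ≥ n − E[|E(G)|] = 64 − 21/8 = 491/8.
Numerically: ≈ 61.375000.
(This is only a lower bound; the true E[α(G)] may be larger.)

E[α(G)] ≥ 491/8 ≈ 61.375000.


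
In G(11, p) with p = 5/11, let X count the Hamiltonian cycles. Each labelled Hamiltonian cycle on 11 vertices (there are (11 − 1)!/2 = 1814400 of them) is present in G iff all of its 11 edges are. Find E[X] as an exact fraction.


K_11 has (11 − 1)!/2 = 1814400 labelled Hamiltonian cycles.
For each such Hamiltonian cycle H, let X_H = 1 if all 11 edges of H are present in G. Then P[X_H = 1] = p^{11} = (5/11)^{11} = 48828125/285311670611.
By linearity: E[X] = Σ_H E[X_H] = 1814400 · p^{11} = 1814400 · 48828125/285311670611 = 88593750000000/285311670611.
Numerically: E[X] ≈ 310.516.

E[X] = 1814400 · (5/11)^{11} = 88593750000000/285311670611 ≈ 310.516.


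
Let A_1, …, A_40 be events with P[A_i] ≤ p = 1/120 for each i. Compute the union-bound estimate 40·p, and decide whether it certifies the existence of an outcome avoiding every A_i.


Union bound: P[∪_{i=1}^{40} A_i] ≤ Σ_i P[A_i] ≤ 40·p = 40·(1/120) = 1/3.
Numerically: 1/3 ≈ 0.333.
Is 1/3 < 1? YES.
Since P[∪ A_i] ≤ 1/3 < 1, the complement has P[∩ A_i^c] ≥ 1 − 1/3 = 2/3 > 0, so some outcome avoids every A_i.

40·p = 1/3 ≈ 0.333; existence CERTIFIED by the union bound.


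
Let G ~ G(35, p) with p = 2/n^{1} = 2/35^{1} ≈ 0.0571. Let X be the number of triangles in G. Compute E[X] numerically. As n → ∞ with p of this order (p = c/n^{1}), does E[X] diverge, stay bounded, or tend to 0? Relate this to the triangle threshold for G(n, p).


Number of potential triangles: C(35, 3) = 6545.
Each occurs with probability p³ ≈ (0.0571)³ ≈ 1.86589e-04.
By linearity: E[X] = C(35, 3)·p³ ≈ 6545 · 1.86589e-04 ≈ 1.221.
Here α = 1, so p = 2/n is exactly at the triangle threshold p ~ 1/n. Asymptotically E[X] → c³/6 = 2³/6 = 4/3 ≈ 1.333, a bounded constant. In this regime the triangle count is asymptotically Poisson(c³/6).

E[X] ≈ 1.221; in regime p = Θ(1/n^{1}) E[X] stays bounded (at the triangle threshold p ~ 1/n).


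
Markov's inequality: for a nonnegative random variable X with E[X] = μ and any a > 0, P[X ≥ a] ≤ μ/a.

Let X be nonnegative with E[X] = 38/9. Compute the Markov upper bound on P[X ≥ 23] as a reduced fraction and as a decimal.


μ = E[X] = 38/9, a = 23.
Markov: P[X ≥ 23] ≤ μ/a = (38/9)/23 = 38/207.
Numerically: ≈ 0.183575.
(Since a = 23 > μ = 4.222222, the bound 38/207 is < 1 and informative.)

P[X ≥ 23] ≤ 38/207 ≈ 0.183575.


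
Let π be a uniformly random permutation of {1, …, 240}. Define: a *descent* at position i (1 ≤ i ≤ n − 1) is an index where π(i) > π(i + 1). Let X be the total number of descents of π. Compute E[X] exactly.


Write X = Σ X_I over i = 1, …, 239, with X_I the indicator of one descent.
There are 239 indicators.
For each fixed i, the pair (π(i), π(i+1)) is a uniformly random ordered pair of distinct values from {1, …, 240}; by symmetry P[π(i) > π(i+1)] = 1/2.
By linearity: E[X] = 239 · (1/2) = (240 − 1) · (1/2) = 239/2 ≈ 119.5000.

E[X] = 239/2 = 119.5000.


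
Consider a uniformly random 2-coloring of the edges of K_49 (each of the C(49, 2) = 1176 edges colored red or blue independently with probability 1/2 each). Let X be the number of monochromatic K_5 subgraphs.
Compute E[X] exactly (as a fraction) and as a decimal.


Let X = Σ_S X_S over the C(49, 5) = 1906884 subsets S of size 5, where X_S = 1 if the K_5 on S is monochromatic.
For a fixed S, the K_5 on S has C(5, 2) = 10 edges. P[all 10 edges red] = (1/2)^10, and likewise for blue, so P[monochromatic] = 2·(1/2)^10 = 2^{1 − 10} = 1/512.
Summing: E[X] = C(49, 5) · 2^{1 − 10} = 1906884 · 1/512 = 476721/128.
Numerically: E[X] ≈ 3724.382812.

E[X] = C(49,5)·2^(1−C(5,2)) = 476721/128 ≈ 3724.382812.


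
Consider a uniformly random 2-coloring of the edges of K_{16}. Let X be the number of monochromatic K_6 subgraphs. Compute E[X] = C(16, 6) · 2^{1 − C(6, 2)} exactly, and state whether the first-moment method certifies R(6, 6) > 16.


E[X] = C(16, 6) · 2^{1 − 15} = 8008 · 2^{−14} = 8008/16384.
As a reduced fraction: E[X] = 1001/2048 ≈ 0.4888.
Is E[X] < 1? YES.
Since E[X] < 1, there exists a 2-coloring of K_{16} with no monochromatic K_6; hence R(6, 6) > 16.

E[X] = 1001/2048 ≈ 0.4888; E[X] < 1, so R(6, 6) > 16.


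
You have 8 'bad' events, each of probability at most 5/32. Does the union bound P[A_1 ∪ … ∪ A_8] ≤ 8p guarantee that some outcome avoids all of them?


Union bound: P[∪_{i=1}^{8} A_i] ≤ Σ_i P[A_i] ≤ 8·p = 8·(5/32) = 5/4.
Numerically: 5/4 ≈ 1.250000.
Is 5/4 < 1? NO.
Since the bound 5/4 is ≥ 1, the union bound is uninformative here; it does NOT by itself certify existence.

8·p = 5/4 ≈ 1.250000; existence NOT certified by the union bound.


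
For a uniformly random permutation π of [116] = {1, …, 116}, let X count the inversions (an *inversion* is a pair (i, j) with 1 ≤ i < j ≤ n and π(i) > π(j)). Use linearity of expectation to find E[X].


Write X = Σ X_I over the C(116, 2) = 6670 pairs i < j, with X_I the indicator of one inversion.
There are 6670 indicators.
For each fixed pair i < j, the values π(i) and π(j) are two distinct elements of {1, …, 116} in uniformly random order; by symmetry P[π(i) > π(j)] = 1/2.
By linearity: E[X] = 6670 · (1/2) = C(116, 2) · (1/2) = 6670/2 = 3335 ≈ 3335.000000.

E[X] = 3335 = 3335.000000.


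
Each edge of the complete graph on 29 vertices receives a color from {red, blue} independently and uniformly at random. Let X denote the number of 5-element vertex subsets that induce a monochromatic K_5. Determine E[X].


Let X = Σ_S X_S over the C(29, 5) = 118755 subsets S of size 5, where X_S = 1 if the K_5 on S is monochromatic.
For a fixed S, the K_5 on S has C(5, 2) = 10 edges. P[all 10 edges red] = (1/2)^10, and likewise for blue, so P[monochromatic] = 2·(1/2)^10 = 2^{1 − 10} = 1/512.
Summing: E[X] = C(29, 5) · 2^{1 − 10} = 118755 · 1/512 = 118755/512.
Numerically: E[X] ≈ 231.943359.

E[X] = C(29,5)·2^(1−C(5,2)) = 118755/512 ≈ 231.943359.


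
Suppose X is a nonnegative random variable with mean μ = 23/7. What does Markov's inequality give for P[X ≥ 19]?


μ = E[X] = 23/7, a = 19.
Markov: P[X ≥ 19] ≤ μ/a = (23/7)/19 = 23/133.
Numerically: ≈ 0.17293.
(Since a = 19 > μ = 3.28571, the bound 23/133 is < 1 and informative.)

P[X ≥ 19] ≤ 23/133 ≈ 0.17293.


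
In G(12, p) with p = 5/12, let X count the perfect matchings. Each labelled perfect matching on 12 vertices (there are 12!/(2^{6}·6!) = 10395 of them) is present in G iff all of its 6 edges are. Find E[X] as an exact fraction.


K_12 has 12!/(2^{6}·6!) = 10395 labelled perfect matchings.
For each such perfect matching H, let X_H = 1 if all 6 edges of H are present in G. Then P[X_H = 1] = p^{6} = (5/12)^{6} = 15625/2985984.
By linearity of expectation: E[X] = Σ_H E[X_H] = 10395 · p^{6} = 10395 · 15625/2985984 = 6015625/110592.
Numerically: E[X] ≈ 54.39.

E[X] = 10395 · (5/12)^{6} = 6015625/110592 ≈ 54.39.


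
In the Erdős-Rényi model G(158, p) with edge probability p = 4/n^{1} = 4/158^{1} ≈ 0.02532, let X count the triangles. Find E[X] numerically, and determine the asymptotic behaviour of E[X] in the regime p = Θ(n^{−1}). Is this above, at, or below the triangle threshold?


Number of potential triangles: C(158, 3) = 644956.
Each occurs with probability p³ ≈ (0.02532)³ ≈ 1.622590e-05.
By linearity: E[X] = C(158, 3)·p³ ≈ 644956 · 1.622590e-05 ≈ 10.4650.
Here α = 1, so p = 4/n is exactly at the triangle threshold p ~ 1/n. Asymptotically E[X] → c³/6 = 4³/6 = 32/3 ≈ 10.6667, a bounded constant. In this regime the triangle count is asymptotically Poisson(c³/6).

E[X] ≈ 10.4650; in regime p = Θ(1/n^{1}) E[X] stays bounded (at the triangle threshold p ~ 1/n).


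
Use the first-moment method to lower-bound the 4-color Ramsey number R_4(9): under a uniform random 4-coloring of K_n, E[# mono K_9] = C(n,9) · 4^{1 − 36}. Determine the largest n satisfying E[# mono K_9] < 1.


We need C(n, 9) · 4^{1 − 36} < 1, i.e. C(n, 9) < 4^{36 − 1} = 1180591620717411303424.
Check values of n near the boundary:
  n = 913: C(913, 9) = 1167605542753639808390; 1167605542753639808390 < 1180591620717411303424? YES
  n = 914: C(914, 9) = 1179217089587653905932; 1179217089587653905932 < 1180591620717411303424? YES
  n = 915: C(915, 9) = 1190931166636537885130; 1190931166636537885130 < 1180591620717411303424? NO
  n = 916: C(916, 9) = 1202748565202942340440; 1202748565202942340440 < 1180591620717411303424? NO
  n = 917: C(917, 9) = 1214670081818390006810; 1214670081818390006810 < 1180591620717411303424? NO
The largest n with C(n, 9) < 1180591620717411303424 is n = 914 (where E[X] = 294804272396913476483/295147905179352825856 ≈ 0.999). Hence R_4(9) > 914, i.e. R_4(9) ≥ 915.

Largest n = 914; hence R_4(9) > 914.


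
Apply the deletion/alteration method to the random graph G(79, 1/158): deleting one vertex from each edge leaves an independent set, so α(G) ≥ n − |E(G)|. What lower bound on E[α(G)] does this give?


E[|E(G)|] = C(79, 2)·p = 3081 · (1/158) = 39/2.
E[α(G)] ≥ n − E[|E(G)|] = 79 − 39/2 = 119/2.
Numerically: ≈ 59.500000.
(This is only a lower bound; the true E[α(G)] may be larger.)

E[α(G)] ≥ 119/2 ≈ 59.500000.


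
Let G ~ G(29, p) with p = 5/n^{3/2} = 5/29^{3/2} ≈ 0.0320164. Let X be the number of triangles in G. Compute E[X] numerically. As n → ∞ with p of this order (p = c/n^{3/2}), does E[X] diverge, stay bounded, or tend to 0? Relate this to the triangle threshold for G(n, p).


Number of potential triangles: C(29, 3) = 3654.
Each occurs with probability p³ ≈ (0.0320164)³ ≈ 3.28185223e-05.
By linearity: E[X] = C(29, 3)·p³ ≈ 3654 · 3.28185223e-05 ≈ 0.119919.
Since α = 3/2 > 1, p = c/n^{3/2} = o(1/n) is below the triangle threshold p ~ 1/n. Asymptotically E[X] ~ (c³/6)·n^{3(1−α)} = (5³/6)·n^{-1.5} → 0, so by Markov's inequality G has no triangles w.h.p.

E[X] ≈ 0.119919; in regime p = Θ(1/n^{3/2}) E[X] tends to 0 (below the triangle threshold p ~ 1/n).


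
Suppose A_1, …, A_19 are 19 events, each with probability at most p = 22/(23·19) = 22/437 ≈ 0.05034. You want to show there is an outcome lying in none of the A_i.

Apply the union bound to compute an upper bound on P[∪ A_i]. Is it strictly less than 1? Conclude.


Union bound: P[∪_{i=1}^{19} A_i] ≤ Σ_i P[A_i] ≤ 19·p = 19·(22/437) = 22/23.
Numerically: 22/23 ≈ 0.95652.
Is 22/23 < 1? YES.
Since P[∪ A_i] ≤ 22/23 < 1, the complement has P[∩ A_i^c] ≥ 1 − 22/23 = 1/23 > 0, so some outcome avoids every A_i.

19·p = 22/23 ≈ 0.95652; existence CERTIFIED by the union bound.


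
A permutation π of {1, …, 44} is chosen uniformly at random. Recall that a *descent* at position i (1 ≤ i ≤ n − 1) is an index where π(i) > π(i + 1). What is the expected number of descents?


Write X = Σ X_I over i = 1, …, 43, with X_I the indicator of one descent.
There are 43 indicators.
For each fixed i, the pair (π(i), π(i+1)) is a uniformly random ordered pair of distinct values from {1, …, 44}; by symmetry P[π(i) > π(i+1)] = 1/2.
By linearity: E[X] = 43 · (1/2) = (44 − 1) · (1/2) = 43/2 ≈ 21.500000.

E[X] = 43/2 = 21.500000.


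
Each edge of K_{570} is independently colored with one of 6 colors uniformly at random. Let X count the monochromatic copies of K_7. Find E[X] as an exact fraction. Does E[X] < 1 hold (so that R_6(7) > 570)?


E[X] = C(570, 7) · 6^{1 − 21} = 3737936877831720 · 6^{−20} = 3737936877831720/3656158440062976.
As a reduced fraction: E[X] = 5768421107765/5642219814912 ≈ 1.022367.
Is E[X] < 1? NO.
Since E[X] ≥ 1, the first-moment bound is inconclusive at n = 570; it does NOT by itself certify R_6(7) > 570.

E[X] = 5768421107765/5642219814912 ≈ 1.022367; E[X] ≥ 1; first-moment method inconclusive here.


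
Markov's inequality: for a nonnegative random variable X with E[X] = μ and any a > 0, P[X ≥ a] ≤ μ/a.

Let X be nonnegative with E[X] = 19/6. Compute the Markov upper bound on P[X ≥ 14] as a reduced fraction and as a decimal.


μ = E[X] = 19/6, a = 14.
Markov: P[X ≥ 14] ≤ μ/a = (19/6)/14 = 19/84.
Numerically: ≈ 0.2262.
(Since a = 14 > μ = 3.1667, the bound 19/84 is < 1 and informative.)

P[X ≥ 14] ≤ 19/84 ≈ 0.2262.


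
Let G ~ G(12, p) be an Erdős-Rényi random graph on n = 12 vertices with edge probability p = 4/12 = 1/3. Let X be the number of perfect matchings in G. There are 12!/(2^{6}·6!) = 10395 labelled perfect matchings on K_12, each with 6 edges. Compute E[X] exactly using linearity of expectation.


K_12 has 12!/(2^{6}·6!) = 10395 labelled perfect matchings.
For each such perfect matching H, let X_H = 1 if all 6 edges of H are present in G. Then P[X_H = 1] = p^{6} = (1/3)^{6} = 1/729.
By linearity of expectation: E[X] = Σ_H E[X_H] = 10395 · p^{6} = 10395 · 1/729 = 385/27.
Numerically: E[X] ≈ 14.26.

E[X] = 10395 · (1/3)^{6} = 385/27 ≈ 14.26.


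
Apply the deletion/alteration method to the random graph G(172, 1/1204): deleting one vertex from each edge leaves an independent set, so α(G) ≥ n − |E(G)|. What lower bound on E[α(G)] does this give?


E[|E(G)|] = C(172, 2)·p = 14706 · (1/1204) = 171/14.
E[α(G)] ≥ n − E[|E(G)|] = 172 − 171/14 = 2237/14.
Numerically: ≈ 159.785714.
(This is only a lower bound; the true E[α(G)] may be larger.)

E[α(G)] ≥ 2237/14 ≈ 159.785714.


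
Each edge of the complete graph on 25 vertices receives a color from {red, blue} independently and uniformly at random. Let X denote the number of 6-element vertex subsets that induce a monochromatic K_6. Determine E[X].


Let X = Σ_S X_S over the C(25, 6) = 177100 subsets S of size 6, where X_S = 1 if the K_6 on S is monochromatic.
For a fixed S, the K_6 on S has C(6, 2) = 15 edges. P[all 15 edges red] = (1/2)^15, and likewise for blue, so P[monochromatic] = 2·(1/2)^15 = 2^{1 − 15} = 1/16384.
Summing: E[X] = C(25, 6) · 2^{1 − 15} = 177100 · 1/16384 = 44275/4096.
Numerically: E[X] ≈ 10.8093.

E[X] = C(25,6)·2^(1−C(6,2)) = 44275/4096 ≈ 10.8093.


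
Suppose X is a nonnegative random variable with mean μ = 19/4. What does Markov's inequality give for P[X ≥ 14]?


μ = E[X] = 19/4, a = 14.
Markov: P[X ≥ 14] ≤ μ/a = (19/4)/14 = 19/56.
Numerically: ≈ 0.3393.
(Since a = 14 > μ = 4.7500, the bound 19/56 is < 1 and informative.)

P[X ≥ 14] ≤ 19/56 ≈ 0.3393.


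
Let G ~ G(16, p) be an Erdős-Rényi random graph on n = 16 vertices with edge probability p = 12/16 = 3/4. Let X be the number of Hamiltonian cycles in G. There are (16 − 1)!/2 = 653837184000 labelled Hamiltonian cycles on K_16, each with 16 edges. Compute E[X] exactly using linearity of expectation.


K_16 has (16 − 1)!/2 = 653837184000 labelled Hamiltonian cycles.
For each such Hamiltonian cycle H, let X_H = 1 if all 16 edges of H are present in G. Then P[X_H = 1] = p^{16} = (3/4)^{16} = 43046721/4294967296.
Summing the indicators: E[X] = Σ_H E[X_H] = 653837184000 · p^{16} = 653837184000 · 43046721/4294967296 = 27485885585032875/4194304.
Numerically: E[X] ≈ 6.5531e+09.

E[X] = 653837184000 · (3/4)^{16} = 27485885585032875/4194304 ≈ 6.5531e+09.


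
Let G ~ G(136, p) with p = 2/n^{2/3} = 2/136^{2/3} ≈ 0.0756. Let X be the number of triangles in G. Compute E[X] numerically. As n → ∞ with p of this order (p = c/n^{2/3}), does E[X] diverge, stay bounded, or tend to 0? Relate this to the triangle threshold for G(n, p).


Number of potential triangles: C(136, 3) = 410040.
Each occurs with probability p³ ≈ (0.0756)³ ≈ 4.32526e-04.
By linearity: E[X] = C(136, 3)·p³ ≈ 410040 · 4.32526e-04 ≈ 177.353.
Since α = 2/3 < 1, p = c/n^{2/3} ≫ 1/n is above the triangle threshold p ~ 1/n. Asymptotically E[X] ~ (c³/6)·n^{3(1−α)} = (2³/6)·n^{1} → ∞; triangles are abundant w.h.p.

E[X] ≈ 177.353; in regime p = Θ(1/n^{2/3}) E[X] diverges (above the triangle threshold p ~ 1/n).


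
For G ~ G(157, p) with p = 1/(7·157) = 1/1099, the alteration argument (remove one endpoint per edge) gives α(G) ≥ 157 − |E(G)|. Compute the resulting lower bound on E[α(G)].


E[|E(G)|] = C(157, 2)·p = 12246 · (1/1099) = 78/7.
E[α(G)] ≥ n − E[|E(G)|] = 157 − 78/7 = 1021/7.
Numerically: ≈ 145.857.
(This is only a lower bound; the true E[α(G)] may be larger.)

E[α(G)] ≥ 1021/7 ≈ 145.857.


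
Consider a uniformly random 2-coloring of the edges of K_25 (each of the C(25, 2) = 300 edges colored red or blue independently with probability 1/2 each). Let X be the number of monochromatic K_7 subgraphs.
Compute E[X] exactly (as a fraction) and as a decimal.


Let X = Σ_S X_S over the C(25, 7) = 480700 subsets S of size 7, where X_S = 1 if the K_7 on S is monochromatic.
For a fixed S, the K_7 on S has C(7, 2) = 21 edges. P[all 21 edges red] = (1/2)^21, and likewise for blue, so P[monochromatic] = 2·(1/2)^21 = 2^{1 − 21} = 1/1048576.
By linearity of expectation: E[X] = C(25, 7) · 2^{1 − 21} = 480700 · 1/1048576 = 120175/262144.
Numerically: E[X] ≈ 0.458431.

E[X] = C(25,7)·2^(1−C(7,2)) = 120175/262144 ≈ 0.458431.


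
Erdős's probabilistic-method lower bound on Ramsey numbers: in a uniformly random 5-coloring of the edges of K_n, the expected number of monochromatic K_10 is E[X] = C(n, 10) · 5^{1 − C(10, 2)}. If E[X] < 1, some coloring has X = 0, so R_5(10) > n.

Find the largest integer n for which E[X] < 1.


We need C(n, 10) · 5^{1 − 45} < 1, i.e. C(n, 10) < 5^{45 − 1} = 5684341886080801486968994140625.
Check values of n near the boundary:
  n = 5386: C(5386, 10) = 5613966214234562222231428510561; 5613966214234562222231428510561 < 5684341886080801486968994140625? YES
  n = 5387: C(5387, 10) = 5624406917627224603154306376491; 5624406917627224603154306376491 < 5684341886080801486968994140625? YES
  n = 5388: C(5388, 10) = 5634865093375880654852250419586; 5634865093375880654852250419586 < 5684341886080801486968994140625? YES
  n = 5389: C(5389, 10) = 5645340767466558997768874792926; 5645340767466558997768874792926 < 5684341886080801486968994140625? YES
  n = 5390: C(5390, 10) = 5655833965919099070255434039753; 5655833965919099070255434039753 < 5684341886080801486968994140625? YES
  n = 5391: C(5391, 10) = 5666344714787188828795213697883; 5666344714787188828795213697883 < 5684341886080801486968994140625? YES
  n = 5392: C(5392, 10) = 5676873040158402483252283957448; 5676873040158402483252283957448 < 5684341886080801486968994140625? YES
  n = 5393: C(5393, 10) = 5687418968154238267170642278008; 5687418968154238267170642278008 < 5684341886080801486968994140625? NO
  n = 5394: C(5394, 10) = 5697982524930156243149785372878; 5697982524930156243149785372878 < 5684341886080801486968994140625? NO
  n = 5395: C(5395, 10) = 5708563736675616143322765475706; 5708563736675616143322765475706 < 5684341886080801486968994140625? NO
The largest n with C(n, 10) < 5684341886080801486968994140625 is n = 5392 (where E[X] = 5676873040158402483252283957448/5684341886080801486968994140625 ≈ 0.9987). Hence R_5(10) > 5392, i.e. R_5(10) ≥ 5393.

Largest n = 5392; hence R_5(10) > 5392.
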